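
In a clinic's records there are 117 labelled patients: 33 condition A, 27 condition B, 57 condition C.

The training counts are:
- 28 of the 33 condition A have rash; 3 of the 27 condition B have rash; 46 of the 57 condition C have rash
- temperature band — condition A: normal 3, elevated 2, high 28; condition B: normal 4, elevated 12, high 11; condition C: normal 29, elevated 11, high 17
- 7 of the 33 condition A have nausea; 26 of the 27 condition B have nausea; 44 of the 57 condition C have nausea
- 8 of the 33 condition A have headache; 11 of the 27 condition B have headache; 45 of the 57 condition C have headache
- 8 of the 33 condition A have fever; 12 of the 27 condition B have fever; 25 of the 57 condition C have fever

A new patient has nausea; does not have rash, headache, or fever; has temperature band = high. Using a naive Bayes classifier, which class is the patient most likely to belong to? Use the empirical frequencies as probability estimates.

condition A: (33/117) × (5/33) × (28/33) × (7/33) × (25/33) × (25/33) ≈ 0.00441433
condition B: (27/117) × (24/27) × (11/27) × (26/27) × (16/27) × (15/27) ≈ 0.026494
condition C: (57/117) × (11/57) × (17/57) × (44/57) × (12/57) × (32/57) ≈ 0.00255823
Highest score → condition B.

condition B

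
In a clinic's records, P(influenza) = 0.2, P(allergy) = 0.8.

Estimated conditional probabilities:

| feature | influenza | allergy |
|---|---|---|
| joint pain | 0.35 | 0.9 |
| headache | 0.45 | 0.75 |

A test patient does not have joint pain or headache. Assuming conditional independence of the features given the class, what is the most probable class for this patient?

influenza: 0.2 × (1−0.35) × (1−0.45) = 0.0715
allergy: 0.8 × (1−0.9) × (1−0.75) = 0.02
Highest score → influenza.

influenza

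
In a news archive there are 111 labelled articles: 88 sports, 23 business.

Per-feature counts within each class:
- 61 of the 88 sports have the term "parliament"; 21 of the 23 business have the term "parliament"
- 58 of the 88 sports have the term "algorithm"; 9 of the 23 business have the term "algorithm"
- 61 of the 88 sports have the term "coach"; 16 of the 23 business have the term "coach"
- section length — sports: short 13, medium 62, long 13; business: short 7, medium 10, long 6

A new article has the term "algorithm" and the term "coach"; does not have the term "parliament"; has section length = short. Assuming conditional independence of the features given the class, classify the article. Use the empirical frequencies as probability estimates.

sports: (88/111) × (27/88) × (58/88) × (61/88) × (13/88) ≈ 0.016417
business: (23/111) × (2/23) × (9/23) × (16/23) × (7/23) ≈ 0.00149274
Highest score → sports.

sports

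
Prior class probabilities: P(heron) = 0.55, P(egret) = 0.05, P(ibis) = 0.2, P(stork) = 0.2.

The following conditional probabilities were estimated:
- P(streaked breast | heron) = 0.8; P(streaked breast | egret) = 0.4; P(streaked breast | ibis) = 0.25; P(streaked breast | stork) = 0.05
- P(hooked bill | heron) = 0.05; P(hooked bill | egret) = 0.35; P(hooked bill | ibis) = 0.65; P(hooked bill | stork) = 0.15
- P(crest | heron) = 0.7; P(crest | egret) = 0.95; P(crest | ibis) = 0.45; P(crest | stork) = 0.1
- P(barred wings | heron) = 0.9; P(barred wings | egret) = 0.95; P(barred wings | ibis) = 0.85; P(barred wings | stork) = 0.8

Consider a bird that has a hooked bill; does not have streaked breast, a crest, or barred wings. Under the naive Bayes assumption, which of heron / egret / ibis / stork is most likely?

ibis

heron: 0.55 × (1−0.8) × 0.05 × (1−0.7) × (1−0.9) = 0.000165
egret: 0.05 × (1−0.4) × 0.35 × (1−0.95) × (1−0.95) = 0.00002625
ibis: 0.2 × (1−0.25) × 0.65 × (1−0.45) × (1−0.85) = 0.00804375
stork: 0.2 × (1−0.05) × 0.15 × (1−0.1) × (1−0.8) = 0.00513
Highest score → ibis.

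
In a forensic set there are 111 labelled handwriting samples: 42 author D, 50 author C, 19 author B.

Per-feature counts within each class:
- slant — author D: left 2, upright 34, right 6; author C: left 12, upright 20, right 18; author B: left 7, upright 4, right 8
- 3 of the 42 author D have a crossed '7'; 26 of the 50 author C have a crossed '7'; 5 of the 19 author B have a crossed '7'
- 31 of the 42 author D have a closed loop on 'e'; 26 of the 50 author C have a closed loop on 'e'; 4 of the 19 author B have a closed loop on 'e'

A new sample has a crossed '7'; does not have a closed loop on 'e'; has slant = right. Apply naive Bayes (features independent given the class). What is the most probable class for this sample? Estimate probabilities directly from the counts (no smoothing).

author C

author D: (42/111) × (6/42) × (3/42) × (11/42) ≈ 0.00101122
author C: (50/111) × (18/50) × (26/50) × (24/50) ≈ 0.0404757
author B: (19/111) × (8/19) × (5/19) × (15/19) ≈ 0.0149734
Highest score → author C.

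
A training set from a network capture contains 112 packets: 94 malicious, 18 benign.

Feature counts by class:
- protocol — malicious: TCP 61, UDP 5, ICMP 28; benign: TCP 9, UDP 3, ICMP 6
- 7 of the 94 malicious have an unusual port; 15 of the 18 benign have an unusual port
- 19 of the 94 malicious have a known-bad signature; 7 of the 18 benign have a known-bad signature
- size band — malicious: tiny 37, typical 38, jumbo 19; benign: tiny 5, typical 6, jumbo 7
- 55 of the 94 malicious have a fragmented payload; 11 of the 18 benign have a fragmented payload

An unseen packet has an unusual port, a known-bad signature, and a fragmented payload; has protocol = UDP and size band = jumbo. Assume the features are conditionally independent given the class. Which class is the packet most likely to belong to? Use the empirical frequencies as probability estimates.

malicious: (94/112) × (5/94) × (7/94) × (19/94) × (19/94) × (55/94) ≈ 0.000079471
benign: (18/112) × (3/18) × (15/18) × (7/18) × (7/18) × (11/18) ≈ 0.00206297
Highest score → benign.

benign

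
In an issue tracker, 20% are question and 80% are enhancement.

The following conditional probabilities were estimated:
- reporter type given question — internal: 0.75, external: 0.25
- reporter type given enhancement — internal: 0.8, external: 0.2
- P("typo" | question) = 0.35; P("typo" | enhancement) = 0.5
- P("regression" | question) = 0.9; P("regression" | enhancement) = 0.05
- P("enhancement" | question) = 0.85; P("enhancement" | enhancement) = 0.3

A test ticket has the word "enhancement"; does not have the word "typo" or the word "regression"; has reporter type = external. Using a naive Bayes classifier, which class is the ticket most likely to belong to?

question: 0.2 × 0.25 × (1−0.35) × (1−0.9) × 0.85 = 0.0027625
enhancement: 0.8 × 0.2 × (1−0.5) × (1−0.05) × 0.3 = 0.0228
Highest score → enhancement.

enhancement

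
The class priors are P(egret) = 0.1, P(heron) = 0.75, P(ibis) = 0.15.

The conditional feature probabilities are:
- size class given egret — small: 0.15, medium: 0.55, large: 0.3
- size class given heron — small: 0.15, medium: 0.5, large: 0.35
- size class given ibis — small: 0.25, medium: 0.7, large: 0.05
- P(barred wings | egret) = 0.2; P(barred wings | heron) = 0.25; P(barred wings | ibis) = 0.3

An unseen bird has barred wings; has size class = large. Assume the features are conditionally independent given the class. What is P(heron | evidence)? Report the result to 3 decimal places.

egret: 0.1 × 0.3 × 0.2 = 0.006
heron: 0.75 × 0.35 × 0.25 = 0.065625
ibis: 0.15 × 0.05 × 0.3 = 0.00225
P(heron | x) = 0.065625 / 0.073875 ≈ 0.888

0.888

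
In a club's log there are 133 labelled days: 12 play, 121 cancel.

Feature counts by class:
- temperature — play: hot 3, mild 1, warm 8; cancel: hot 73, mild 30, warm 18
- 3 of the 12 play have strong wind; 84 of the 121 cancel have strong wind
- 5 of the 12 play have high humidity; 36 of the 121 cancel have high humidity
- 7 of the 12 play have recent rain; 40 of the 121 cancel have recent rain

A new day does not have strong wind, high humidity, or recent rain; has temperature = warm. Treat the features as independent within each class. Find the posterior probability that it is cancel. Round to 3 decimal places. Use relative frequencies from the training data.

0.640

play: (12/133) × (8/12) × (9/12) × (7/12) × (5/12) ≈ 0.0109649
cancel: (121/133) × (18/121) × (37/121) × (85/121) × (81/121) ≈ 0.0194612
P(cancel | x) = 0.0194612 / 0.0304261 ≈ 0.640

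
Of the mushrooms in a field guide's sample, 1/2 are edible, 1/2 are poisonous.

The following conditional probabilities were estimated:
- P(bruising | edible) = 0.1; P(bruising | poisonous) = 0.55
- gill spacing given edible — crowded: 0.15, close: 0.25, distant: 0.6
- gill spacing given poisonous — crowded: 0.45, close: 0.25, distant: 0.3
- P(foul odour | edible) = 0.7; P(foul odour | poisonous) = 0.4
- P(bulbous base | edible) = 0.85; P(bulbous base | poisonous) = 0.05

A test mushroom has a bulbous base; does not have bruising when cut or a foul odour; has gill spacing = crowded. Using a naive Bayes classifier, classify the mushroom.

edible: 0.5 × (1−0.1) × 0.15 × (1−0.7) × 0.85 = 0.0172125
poisonous: 0.5 × (1−0.55) × 0.45 × (1−0.4) × 0.05 = 0.0030375
Highest score → edible.

edible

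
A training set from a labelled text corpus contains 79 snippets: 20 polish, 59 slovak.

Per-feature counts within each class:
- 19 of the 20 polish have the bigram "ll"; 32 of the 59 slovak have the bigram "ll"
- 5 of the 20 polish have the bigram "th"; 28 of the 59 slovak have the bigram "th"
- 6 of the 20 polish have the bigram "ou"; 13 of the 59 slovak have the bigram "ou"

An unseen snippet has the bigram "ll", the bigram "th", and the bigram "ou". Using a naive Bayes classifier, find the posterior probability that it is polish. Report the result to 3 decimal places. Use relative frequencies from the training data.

polish: (20/79) × (19/20) × (5/20) × (6/20) ≈ 0.018038
slovak: (59/79) × (32/59) × (28/59) × (13/59) ≈ 0.0423565
P(polish | x) = 0.018038 / 0.0603945 ≈ 0.299

0.299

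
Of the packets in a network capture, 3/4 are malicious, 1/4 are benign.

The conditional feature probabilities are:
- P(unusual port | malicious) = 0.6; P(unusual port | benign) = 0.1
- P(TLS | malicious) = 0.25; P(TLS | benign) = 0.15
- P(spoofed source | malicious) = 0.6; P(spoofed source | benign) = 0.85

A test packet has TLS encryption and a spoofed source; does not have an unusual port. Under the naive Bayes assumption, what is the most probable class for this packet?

malicious: 0.75 × (1−0.6) × 0.25 × 0.6 = 0.045
benign: 0.25 × (1−0.1) × 0.15 × 0.85 = 0.0286875
Highest score → malicious.

malicious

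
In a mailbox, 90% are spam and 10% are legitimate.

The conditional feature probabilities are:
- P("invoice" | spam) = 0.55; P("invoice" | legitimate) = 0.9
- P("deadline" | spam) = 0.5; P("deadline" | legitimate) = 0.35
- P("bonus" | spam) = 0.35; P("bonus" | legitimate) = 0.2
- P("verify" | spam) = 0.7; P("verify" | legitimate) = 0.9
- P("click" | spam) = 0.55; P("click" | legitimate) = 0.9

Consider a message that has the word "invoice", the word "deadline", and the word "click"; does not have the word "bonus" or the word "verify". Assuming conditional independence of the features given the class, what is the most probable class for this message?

spam: 0.9 × 0.55 × 0.5 × (1−0.35) × (1−0.7) × 0.55 = 0.026544375
legitimate: 0.1 × 0.9 × 0.35 × (1−0.2) × (1−0.9) × 0.9 = 0.002268
Highest score → spam.

spam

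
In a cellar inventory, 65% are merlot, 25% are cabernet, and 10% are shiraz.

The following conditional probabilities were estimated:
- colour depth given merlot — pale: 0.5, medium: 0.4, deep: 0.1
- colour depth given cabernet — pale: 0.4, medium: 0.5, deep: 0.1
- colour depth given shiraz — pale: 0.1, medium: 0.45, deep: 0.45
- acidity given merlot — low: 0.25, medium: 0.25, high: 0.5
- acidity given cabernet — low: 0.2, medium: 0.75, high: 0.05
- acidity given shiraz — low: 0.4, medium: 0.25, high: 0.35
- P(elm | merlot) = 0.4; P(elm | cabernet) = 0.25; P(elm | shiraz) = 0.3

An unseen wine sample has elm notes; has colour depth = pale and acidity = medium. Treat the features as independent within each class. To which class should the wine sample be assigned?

merlot: 0.65 × 0.5 × 0.25 × 0.4 = 0.0325
cabernet: 0.25 × 0.4 × 0.75 × 0.25 = 0.01875
shiraz: 0.1 × 0.1 × 0.25 × 0.3 = 0.00075
Highest score → merlot.

merlot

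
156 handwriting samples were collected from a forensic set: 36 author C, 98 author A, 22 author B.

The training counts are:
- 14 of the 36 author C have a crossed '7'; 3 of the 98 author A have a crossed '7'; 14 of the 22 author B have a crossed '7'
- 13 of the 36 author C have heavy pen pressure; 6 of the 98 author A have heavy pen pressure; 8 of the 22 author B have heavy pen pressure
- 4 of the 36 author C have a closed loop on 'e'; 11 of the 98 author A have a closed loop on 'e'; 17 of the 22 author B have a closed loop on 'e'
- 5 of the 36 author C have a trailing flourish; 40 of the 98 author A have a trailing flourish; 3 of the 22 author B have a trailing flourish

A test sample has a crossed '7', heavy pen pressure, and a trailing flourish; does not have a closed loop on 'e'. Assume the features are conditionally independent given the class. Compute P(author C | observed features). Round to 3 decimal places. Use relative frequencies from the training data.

author C: (36/156) × (14/36) × (13/36) × (32/36) × (5/36) ≈ 0.00400091
author A: (98/156) × (3/98) × (6/98) × (87/98) × (40/98) ≈ 0.000426628
author B: (22/156) × (14/22) × (8/22) × (5/22) × (3/22) ≈ 0.00101139
P(author C | x) = 0.00400091 / 0.005438928 ≈ 0.736

0.736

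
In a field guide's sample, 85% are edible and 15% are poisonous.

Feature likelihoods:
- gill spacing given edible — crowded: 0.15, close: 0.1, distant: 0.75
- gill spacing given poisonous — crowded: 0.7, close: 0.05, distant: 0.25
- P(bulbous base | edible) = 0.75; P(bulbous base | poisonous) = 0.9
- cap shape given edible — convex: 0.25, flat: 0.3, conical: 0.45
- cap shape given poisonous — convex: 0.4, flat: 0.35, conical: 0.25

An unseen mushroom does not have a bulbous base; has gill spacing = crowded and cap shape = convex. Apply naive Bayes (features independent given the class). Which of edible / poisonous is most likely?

edible: 0.85 × 0.15 × (1−0.75) × 0.25 = 0.00796875
poisonous: 0.15 × 0.7 × (1−0.9) × 0.4 = 0.0042
Highest score → edible.

edible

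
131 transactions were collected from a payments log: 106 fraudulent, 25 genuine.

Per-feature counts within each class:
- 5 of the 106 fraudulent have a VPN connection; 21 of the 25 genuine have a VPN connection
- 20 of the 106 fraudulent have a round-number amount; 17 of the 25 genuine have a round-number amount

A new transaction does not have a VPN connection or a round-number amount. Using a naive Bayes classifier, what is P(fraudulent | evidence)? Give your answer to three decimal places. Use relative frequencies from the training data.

fraudulent: (106/131) × (101/106) × (86/106) ≈ 0.625522
genuine: (25/131) × (4/25) × (8/25) ≈ 0.00977099
P(fraudulent | x) = 0.625522 / 0.63529299 ≈ 0.985

0.985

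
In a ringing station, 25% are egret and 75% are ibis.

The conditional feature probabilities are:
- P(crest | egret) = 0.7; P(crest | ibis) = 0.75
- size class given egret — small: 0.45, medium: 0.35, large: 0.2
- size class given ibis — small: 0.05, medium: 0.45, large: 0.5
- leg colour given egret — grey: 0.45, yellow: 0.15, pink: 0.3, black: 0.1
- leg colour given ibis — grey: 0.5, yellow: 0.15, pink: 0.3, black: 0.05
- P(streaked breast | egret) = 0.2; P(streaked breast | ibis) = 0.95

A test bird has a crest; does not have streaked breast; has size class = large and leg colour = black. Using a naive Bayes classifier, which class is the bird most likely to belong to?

egret

egret: 0.25 × 0.7 × 0.2 × 0.1 × (1−0.2) = 0.0028
ibis: 0.75 × 0.75 × 0.5 × 0.05 × (1−0.95) = 0.000703125
Highest score → egret.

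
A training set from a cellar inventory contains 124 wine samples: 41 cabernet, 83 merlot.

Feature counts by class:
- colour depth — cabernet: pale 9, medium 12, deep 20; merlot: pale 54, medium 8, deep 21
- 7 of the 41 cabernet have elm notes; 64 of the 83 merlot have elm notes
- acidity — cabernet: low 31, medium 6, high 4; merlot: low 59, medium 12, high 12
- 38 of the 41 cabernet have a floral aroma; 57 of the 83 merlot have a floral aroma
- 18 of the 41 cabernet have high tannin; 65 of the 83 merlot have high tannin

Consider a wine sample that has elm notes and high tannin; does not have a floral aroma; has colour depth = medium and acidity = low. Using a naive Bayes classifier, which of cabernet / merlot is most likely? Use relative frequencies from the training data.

cabernet: (41/124) × (12/41) × (7/41) × (31/41) × (3/41) × (18/41) ≈ 0.000401308
merlot: (83/124) × (8/83) × (64/83) × (59/83) × (26/83) × (65/83) ≈ 0.0086751
Highest score → merlot.

merlot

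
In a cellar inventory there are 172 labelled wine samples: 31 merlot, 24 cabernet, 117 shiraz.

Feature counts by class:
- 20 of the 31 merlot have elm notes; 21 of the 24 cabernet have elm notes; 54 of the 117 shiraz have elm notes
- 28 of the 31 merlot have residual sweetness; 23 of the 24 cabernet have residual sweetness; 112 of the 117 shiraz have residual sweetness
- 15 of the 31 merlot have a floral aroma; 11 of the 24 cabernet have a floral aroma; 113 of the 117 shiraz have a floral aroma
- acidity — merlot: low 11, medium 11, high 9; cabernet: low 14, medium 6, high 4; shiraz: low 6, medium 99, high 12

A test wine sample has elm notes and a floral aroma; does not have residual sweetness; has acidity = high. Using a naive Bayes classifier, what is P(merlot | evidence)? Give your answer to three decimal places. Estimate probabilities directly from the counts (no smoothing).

merlot: (31/172) × (20/31) × (3/31) × (15/31) × (9/31) ≈ 0.00158078
cabernet: (24/172) × (21/24) × (1/24) × (11/24) × (4/24) ≈ 0.000388606
shiraz: (117/172) × (54/117) × (5/117) × (113/117) × (12/117) ≈ 0.00132904
P(merlot | x) = 0.00158078 / 0.003298426 ≈ 0.479

0.479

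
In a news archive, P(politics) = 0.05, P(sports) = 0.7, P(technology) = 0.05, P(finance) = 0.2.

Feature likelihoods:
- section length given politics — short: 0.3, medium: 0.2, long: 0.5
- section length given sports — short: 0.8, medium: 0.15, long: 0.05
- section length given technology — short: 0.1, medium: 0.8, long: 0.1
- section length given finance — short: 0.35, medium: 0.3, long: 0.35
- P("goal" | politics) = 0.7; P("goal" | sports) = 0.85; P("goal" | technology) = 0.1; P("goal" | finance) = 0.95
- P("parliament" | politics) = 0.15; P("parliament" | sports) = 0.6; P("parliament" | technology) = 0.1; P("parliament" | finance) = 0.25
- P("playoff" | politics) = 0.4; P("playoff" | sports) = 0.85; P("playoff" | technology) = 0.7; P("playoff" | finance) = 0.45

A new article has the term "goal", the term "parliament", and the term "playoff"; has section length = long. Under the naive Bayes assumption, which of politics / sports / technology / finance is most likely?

politics: 0.05 × 0.5 × 0.7 × 0.15 × 0.4 = 0.00105
sports: 0.7 × 0.05 × 0.85 × 0.6 × 0.85 = 0.0151725
technology: 0.05 × 0.1 × 0.1 × 0.1 × 0.7 = 0.000035
finance: 0.2 × 0.35 × 0.95 × 0.25 × 0.45 = 0.00748125
Highest score → sports.

sports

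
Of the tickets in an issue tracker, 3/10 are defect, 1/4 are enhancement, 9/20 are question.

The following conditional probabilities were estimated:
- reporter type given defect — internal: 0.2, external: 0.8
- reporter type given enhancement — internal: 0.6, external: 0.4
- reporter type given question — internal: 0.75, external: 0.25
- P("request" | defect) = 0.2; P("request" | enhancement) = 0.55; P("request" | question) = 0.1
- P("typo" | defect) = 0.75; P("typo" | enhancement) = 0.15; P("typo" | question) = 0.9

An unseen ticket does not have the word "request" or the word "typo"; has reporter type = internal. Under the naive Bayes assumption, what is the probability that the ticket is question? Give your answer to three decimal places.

defect: 0.3 × 0.2 × (1−0.2) × (1−0.75) = 0.012
enhancement: 0.25 × 0.6 × (1−0.55) × (1−0.15) = 0.057375
question: 0.45 × 0.75 × (1−0.1) × (1−0.9) = 0.030375
P(question | x) = 0.030375 / 0.09975 ≈ 0.305

0.305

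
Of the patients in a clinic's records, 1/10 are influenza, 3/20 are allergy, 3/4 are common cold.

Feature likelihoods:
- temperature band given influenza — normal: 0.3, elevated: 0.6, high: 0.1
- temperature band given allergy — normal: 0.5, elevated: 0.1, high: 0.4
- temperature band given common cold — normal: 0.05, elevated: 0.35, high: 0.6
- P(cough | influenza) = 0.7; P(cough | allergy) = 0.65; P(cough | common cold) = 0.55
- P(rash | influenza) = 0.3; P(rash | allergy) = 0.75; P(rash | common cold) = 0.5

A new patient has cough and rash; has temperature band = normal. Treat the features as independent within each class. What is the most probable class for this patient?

allergy

influenza: 0.1 × 0.3 × 0.7 × 0.3 = 0.0063
allergy: 0.15 × 0.5 × 0.65 × 0.75 = 0.0365625
common cold: 0.75 × 0.05 × 0.55 × 0.5 = 0.0103125
Highest score → allergy.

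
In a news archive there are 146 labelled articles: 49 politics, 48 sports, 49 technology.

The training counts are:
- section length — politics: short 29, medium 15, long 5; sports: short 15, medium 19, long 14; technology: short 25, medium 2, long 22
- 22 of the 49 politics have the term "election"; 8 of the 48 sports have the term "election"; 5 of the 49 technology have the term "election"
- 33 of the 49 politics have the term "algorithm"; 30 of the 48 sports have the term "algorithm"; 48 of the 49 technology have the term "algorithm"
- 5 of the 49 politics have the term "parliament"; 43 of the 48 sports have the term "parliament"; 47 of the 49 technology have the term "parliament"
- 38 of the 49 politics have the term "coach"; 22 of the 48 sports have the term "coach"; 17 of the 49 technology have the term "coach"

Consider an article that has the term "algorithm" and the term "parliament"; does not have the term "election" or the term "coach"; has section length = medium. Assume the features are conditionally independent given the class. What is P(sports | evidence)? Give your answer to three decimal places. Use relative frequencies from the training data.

politics: (49/146) × (15/49) × (27/49) × (33/49) × (5/49) × (11/49) ≈ 0.000873362
sports: (48/146) × (19/48) × (40/48) × (30/48) × (43/48) × (26/48) ≈ 0.0328896
technology: (49/146) × (2/49) × (44/49) × (48/49) × (47/49) × (32/49) ≈ 0.00754805
P(sports | x) = 0.0328896 / 0.041311012 ≈ 0.796

0.796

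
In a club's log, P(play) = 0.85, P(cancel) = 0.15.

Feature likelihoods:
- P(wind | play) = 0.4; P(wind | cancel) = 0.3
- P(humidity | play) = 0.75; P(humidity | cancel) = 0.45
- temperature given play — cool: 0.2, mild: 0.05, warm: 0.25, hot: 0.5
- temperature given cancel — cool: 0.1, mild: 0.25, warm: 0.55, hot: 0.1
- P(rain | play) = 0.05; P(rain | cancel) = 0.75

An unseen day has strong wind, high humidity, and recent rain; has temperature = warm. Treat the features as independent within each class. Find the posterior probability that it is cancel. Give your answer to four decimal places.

0.7238

play: 0.85 × 0.4 × 0.75 × 0.25 × 0.05 = 0.0031875
cancel: 0.15 × 0.3 × 0.45 × 0.55 × 0.75 = 0.008353125
P(cancel | x) = 0.008353125 / 0.011540625 ≈ 0.7238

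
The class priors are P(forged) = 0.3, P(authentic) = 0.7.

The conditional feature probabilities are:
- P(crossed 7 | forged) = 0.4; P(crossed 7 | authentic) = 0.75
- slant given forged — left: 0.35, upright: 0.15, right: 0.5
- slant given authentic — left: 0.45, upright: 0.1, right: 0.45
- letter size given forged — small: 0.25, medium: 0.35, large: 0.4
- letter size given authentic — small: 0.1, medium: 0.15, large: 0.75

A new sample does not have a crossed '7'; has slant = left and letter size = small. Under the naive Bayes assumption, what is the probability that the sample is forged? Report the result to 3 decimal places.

0.667

forged: 0.3 × (1−0.4) × 0.35 × 0.25 = 0.01575
authentic: 0.7 × (1−0.75) × 0.45 × 0.1 = 0.007875
P(forged | x) = 0.01575 / 0.023625 ≈ 0.667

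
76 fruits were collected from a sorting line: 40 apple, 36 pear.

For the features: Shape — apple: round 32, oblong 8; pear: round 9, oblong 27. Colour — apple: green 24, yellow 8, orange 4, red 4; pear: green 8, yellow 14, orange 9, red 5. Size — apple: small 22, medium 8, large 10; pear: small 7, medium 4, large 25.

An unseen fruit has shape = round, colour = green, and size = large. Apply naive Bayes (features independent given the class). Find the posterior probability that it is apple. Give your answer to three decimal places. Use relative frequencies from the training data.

0.776

apple: (40/76) × (32/40) × (24/40) × (10/40) ≈ 0.0631579
pear: (36/76) × (9/36) × (8/36) × (25/36) ≈ 0.0182749
P(apple | x) = 0.0631579 / 0.0814328 ≈ 0.776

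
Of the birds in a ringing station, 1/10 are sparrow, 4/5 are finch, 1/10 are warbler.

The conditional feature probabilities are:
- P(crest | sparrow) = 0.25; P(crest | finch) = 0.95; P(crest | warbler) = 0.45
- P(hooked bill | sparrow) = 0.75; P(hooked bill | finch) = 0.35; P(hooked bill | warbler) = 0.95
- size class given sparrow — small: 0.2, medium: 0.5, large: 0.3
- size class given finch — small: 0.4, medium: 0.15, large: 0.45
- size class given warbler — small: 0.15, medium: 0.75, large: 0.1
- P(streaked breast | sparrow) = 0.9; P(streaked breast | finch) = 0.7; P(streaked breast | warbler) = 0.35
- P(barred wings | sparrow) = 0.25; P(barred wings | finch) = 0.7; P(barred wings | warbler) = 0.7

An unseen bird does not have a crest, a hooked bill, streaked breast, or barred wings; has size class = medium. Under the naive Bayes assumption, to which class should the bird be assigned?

sparrow

sparrow: 0.1 × (1−0.25) × (1−0.75) × 0.5 × (1−0.9) × (1−0.25) = 0.000703125
finch: 0.8 × (1−0.95) × (1−0.35) × 0.15 × (1−0.7) × (1−0.7) = 0.000351
warbler: 0.1 × (1−0.45) × (1−0.95) × 0.75 × (1−0.35) × (1−0.7) = 0.0004021875
Highest score → sparrow.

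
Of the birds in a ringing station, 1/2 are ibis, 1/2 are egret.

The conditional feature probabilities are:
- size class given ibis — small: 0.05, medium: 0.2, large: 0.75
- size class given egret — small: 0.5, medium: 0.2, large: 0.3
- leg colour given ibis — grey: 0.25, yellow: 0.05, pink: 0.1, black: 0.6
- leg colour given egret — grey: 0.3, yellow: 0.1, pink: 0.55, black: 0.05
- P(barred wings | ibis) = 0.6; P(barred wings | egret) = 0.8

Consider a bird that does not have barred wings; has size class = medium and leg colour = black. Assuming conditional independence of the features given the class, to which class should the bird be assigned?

ibis: 0.5 × 0.2 × 0.6 × (1−0.6) = 0.024
egret: 0.5 × 0.2 × 0.05 × (1−0.8) = 0.001
Highest score → ibis.

ibis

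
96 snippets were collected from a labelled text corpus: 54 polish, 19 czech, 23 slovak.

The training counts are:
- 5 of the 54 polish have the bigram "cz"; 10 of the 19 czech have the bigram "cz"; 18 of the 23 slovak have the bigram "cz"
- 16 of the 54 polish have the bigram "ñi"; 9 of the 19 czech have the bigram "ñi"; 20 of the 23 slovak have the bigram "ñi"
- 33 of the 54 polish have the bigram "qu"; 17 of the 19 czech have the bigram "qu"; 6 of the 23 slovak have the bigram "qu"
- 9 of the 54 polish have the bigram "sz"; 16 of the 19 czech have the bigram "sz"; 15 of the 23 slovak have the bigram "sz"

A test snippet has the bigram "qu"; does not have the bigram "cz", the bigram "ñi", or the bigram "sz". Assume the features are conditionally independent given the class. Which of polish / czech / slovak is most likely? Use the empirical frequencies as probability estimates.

polish

polish: (54/96) × (49/54) × (38/54) × (33/54) × (45/54) ≈ 0.182917
czech: (19/96) × (9/19) × (10/19) × (17/19) × (3/19) ≈ 0.00697077
slovak: (23/96) × (5/23) × (3/23) × (6/23) × (8/23) ≈ 0.000616421
Highest score → polish.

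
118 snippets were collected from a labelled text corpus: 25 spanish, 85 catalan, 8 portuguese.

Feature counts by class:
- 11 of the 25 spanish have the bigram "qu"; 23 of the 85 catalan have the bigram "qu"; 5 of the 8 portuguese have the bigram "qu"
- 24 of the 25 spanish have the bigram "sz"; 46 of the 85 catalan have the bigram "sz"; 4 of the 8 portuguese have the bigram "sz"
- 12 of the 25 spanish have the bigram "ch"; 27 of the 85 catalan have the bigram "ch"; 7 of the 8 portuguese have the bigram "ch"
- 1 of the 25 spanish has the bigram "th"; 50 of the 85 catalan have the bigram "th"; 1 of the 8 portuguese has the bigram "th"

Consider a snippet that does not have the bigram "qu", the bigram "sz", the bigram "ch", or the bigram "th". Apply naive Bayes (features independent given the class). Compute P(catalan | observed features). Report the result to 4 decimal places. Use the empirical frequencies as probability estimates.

spanish: (25/118) × (14/25) × (1/25) × (13/25) × (24/25) ≈ 0.00236908
catalan: (85/118) × (62/85) × (39/85) × (58/85) × (35/85) ≈ 0.0677351
portuguese: (8/118) × (3/8) × (4/8) × (1/8) × (7/8) ≈ 0.00139036
P(catalan | x) = 0.0677351 / 0.07149454 ≈ 0.9474

0.9474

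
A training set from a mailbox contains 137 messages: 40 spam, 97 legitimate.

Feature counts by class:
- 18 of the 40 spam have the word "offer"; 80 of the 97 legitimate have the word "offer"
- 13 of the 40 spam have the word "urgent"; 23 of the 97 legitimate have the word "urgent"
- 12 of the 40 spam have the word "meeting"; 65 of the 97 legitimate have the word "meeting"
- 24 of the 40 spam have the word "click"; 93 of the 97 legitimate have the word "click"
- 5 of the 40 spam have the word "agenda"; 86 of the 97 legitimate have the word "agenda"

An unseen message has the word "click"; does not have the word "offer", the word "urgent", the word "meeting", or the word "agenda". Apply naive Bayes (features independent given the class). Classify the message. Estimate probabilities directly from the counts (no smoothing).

spam

spam: (40/137) × (22/40) × (27/40) × (28/40) × (24/40) × (35/40) ≈ 0.0398349
legitimate: (97/137) × (17/97) × (74/97) × (32/97) × (93/97) × (11/97) ≈ 0.00339546
Highest score → spam.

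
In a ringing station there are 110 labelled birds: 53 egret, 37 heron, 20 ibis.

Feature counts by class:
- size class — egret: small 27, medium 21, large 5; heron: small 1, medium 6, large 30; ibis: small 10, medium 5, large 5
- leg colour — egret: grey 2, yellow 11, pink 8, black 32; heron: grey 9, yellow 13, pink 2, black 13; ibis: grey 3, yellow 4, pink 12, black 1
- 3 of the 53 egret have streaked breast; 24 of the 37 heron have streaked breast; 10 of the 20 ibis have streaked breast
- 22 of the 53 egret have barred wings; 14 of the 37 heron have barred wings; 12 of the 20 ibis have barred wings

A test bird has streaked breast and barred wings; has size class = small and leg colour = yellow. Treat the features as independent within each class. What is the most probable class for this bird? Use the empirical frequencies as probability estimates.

ibis

egret: (53/110) × (27/53) × (11/53) × (3/53) × (22/53) ≈ 0.00119696
heron: (37/110) × (1/37) × (13/37) × (24/37) × (14/37) ≈ 0.000783944
ibis: (20/110) × (10/20) × (4/20) × (10/20) × (12/20) ≈ 0.00545455
Highest score → ibis.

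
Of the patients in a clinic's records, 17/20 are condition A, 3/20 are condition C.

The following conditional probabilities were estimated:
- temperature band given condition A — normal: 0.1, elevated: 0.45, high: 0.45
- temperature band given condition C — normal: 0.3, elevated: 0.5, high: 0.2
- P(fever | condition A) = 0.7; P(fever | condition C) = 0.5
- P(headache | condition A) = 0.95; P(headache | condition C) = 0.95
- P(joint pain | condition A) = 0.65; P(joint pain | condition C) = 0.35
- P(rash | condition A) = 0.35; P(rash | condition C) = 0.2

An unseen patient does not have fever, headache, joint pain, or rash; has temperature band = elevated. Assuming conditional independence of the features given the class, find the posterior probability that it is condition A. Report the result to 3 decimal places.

0.572

condition A: 0.85 × 0.45 × (1−0.7) × (1−0.95) × (1−0.65) × (1−0.35) = 0.00130528125
condition C: 0.15 × 0.5 × (1−0.5) × (1−0.95) × (1−0.35) × (1−0.2) = 0.000975
P(condition A | x) = 0.00130528125 / 0.00228028125 ≈ 0.572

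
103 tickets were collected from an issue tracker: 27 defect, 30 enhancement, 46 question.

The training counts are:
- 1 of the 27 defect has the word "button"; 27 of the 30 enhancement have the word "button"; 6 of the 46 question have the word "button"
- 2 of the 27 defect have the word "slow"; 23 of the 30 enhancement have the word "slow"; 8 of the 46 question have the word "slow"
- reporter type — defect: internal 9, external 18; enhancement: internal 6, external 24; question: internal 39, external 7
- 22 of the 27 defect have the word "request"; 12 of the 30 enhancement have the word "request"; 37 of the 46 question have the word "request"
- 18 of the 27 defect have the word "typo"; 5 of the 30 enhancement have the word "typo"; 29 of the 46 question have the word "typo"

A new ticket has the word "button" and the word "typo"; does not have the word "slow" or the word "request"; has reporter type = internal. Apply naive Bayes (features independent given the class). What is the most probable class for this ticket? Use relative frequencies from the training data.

defect: (27/103) × (1/27) × (25/27) × (9/27) × (5/27) × (18/27) ≈ 0.000369941
enhancement: (30/103) × (27/30) × (7/30) × (6/30) × (18/30) × (5/30) ≈ 0.0012233
question: (46/103) × (6/46) × (38/46) × (39/46) × (9/46) × (29/46) ≈ 0.00503236
Highest score → question.

question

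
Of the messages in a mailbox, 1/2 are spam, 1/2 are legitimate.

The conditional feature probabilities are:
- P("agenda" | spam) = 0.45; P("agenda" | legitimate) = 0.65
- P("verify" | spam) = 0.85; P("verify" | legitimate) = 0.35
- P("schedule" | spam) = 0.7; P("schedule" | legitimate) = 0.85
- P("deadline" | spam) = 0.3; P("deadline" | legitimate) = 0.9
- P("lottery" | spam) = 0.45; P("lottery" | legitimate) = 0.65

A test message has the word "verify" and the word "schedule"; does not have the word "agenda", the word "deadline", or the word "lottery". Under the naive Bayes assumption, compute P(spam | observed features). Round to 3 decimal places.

0.972

spam: 0.5 × (1−0.45) × 0.85 × 0.7 × (1−0.3) × (1−0.45) = 0.062995625
legitimate: 0.5 × (1−0.65) × 0.35 × 0.85 × (1−0.9) × (1−0.65) = 0.0018221875
P(spam | x) = 0.062995625 / 0.0648178125 ≈ 0.972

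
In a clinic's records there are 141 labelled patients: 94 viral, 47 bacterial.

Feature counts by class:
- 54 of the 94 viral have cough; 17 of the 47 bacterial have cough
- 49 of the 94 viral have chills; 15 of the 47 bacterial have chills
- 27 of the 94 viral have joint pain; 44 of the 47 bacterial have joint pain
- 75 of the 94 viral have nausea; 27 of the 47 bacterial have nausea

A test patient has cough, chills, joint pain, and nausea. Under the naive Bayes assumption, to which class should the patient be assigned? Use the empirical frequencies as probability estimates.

viral

viral: (94/141) × (54/94) × (49/94) × (27/94) × (75/94) ≈ 0.0457522
bacterial: (47/141) × (17/47) × (15/47) × (44/47) × (27/47) ≈ 0.020694
Highest score → viral.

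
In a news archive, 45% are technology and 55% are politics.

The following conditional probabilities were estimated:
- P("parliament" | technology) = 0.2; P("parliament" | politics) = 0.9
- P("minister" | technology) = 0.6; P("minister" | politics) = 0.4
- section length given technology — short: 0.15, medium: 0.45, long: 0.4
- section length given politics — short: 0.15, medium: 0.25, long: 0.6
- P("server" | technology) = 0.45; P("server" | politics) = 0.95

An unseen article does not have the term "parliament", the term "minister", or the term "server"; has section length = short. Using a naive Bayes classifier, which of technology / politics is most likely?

technology: 0.45 × (1−0.2) × (1−0.6) × 0.15 × (1−0.45) = 0.01188
politics: 0.55 × (1−0.9) × (1−0.4) × 0.15 × (1−0.95) = 0.0002475
Highest score → technology.

technology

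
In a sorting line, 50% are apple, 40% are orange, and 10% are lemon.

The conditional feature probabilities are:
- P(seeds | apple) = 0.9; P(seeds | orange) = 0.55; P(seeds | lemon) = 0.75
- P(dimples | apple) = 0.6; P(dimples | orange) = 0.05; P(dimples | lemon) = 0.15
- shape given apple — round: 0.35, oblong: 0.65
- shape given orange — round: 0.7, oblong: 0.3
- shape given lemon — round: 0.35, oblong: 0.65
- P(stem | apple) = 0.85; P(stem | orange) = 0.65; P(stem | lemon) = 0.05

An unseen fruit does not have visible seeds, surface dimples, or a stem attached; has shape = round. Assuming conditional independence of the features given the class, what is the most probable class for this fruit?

apple: 0.5 × (1−0.9) × (1−0.6) × 0.35 × (1−0.85) = 0.00105
orange: 0.4 × (1−0.55) × (1−0.05) × 0.7 × (1−0.65) = 0.041895
lemon: 0.1 × (1−0.75) × (1−0.15) × 0.35 × (1−0.05) = 0.007065625
Highest score → orange.

orange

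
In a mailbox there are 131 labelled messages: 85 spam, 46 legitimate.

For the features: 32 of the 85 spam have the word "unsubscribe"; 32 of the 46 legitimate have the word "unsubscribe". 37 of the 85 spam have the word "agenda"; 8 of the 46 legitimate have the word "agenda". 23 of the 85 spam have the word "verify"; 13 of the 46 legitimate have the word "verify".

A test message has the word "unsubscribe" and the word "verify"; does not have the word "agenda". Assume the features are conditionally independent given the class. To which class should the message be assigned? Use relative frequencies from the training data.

spam: (85/131) × (32/85) × (48/85) × (23/85) ≈ 0.0373259
legitimate: (46/131) × (32/46) × (38/46) × (13/46) ≈ 0.0570282
Highest score → legitimate.

legitimate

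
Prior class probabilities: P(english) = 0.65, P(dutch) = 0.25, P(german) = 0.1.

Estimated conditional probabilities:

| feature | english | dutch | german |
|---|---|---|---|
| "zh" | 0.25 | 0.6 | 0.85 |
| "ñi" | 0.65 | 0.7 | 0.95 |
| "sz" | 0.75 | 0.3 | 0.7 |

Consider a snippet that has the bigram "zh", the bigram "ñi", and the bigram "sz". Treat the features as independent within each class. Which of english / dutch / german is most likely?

english: 0.65 × 0.25 × 0.65 × 0.75 = 0.07921875
dutch: 0.25 × 0.6 × 0.7 × 0.3 = 0.0315
german: 0.1 × 0.85 × 0.95 × 0.7 = 0.056525
Highest score → english.

english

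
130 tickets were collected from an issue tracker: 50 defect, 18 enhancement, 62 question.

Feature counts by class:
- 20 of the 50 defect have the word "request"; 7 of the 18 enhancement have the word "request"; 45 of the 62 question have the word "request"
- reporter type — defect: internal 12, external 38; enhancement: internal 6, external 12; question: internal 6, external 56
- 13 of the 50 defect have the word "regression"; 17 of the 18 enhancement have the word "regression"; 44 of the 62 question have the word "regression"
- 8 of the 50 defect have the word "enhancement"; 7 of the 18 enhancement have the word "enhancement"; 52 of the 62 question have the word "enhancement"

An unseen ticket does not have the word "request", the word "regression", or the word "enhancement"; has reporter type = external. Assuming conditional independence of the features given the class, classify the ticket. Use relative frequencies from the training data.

defect

defect: (50/130) × (30/50) × (38/50) × (37/50) × (42/50) ≈ 0.109019
enhancement: (18/130) × (11/18) × (12/18) × (1/18) × (11/18) ≈ 0.00191516
question: (62/130) × (17/62) × (56/62) × (18/62) × (10/62) ≈ 0.00553084
Highest score → defect.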